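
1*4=4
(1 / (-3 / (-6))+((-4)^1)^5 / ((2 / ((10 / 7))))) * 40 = -204240 / 7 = -29177.14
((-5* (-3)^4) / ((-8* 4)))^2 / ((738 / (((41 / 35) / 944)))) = 3645 / 13533184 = 0.00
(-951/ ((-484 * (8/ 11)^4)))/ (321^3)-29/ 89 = -5238554863859/ 16076954714112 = -0.33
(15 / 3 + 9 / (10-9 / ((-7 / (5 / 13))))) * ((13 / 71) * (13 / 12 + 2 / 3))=254527 / 135610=1.88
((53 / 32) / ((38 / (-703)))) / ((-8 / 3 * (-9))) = -1961 / 1536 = -1.28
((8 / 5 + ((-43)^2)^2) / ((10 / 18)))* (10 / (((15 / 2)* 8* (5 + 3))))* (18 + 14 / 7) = 51282039 / 20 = 2564101.95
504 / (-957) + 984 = 313728 / 319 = 983.47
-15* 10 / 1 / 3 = -50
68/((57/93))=2108/19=110.95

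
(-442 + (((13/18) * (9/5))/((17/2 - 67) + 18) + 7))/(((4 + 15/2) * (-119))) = 20728/65205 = 0.32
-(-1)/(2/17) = 17/2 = 8.50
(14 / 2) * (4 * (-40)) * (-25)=28000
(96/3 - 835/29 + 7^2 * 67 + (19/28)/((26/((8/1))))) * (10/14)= 43364255/18473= 2347.44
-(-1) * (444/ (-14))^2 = 1005.80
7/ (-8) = -7/ 8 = -0.88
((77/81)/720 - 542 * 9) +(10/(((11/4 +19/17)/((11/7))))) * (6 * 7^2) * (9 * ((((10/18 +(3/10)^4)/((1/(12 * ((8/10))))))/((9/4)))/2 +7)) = 159717080281103/1917270000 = 83304.43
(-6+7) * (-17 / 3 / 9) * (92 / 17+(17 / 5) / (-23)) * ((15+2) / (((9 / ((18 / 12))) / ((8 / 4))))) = -174947 / 9315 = -18.78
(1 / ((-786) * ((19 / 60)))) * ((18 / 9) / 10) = -2 / 2489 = -0.00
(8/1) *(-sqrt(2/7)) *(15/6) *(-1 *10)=106.90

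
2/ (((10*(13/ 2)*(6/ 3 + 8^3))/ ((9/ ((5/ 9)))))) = 81/ 83525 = 0.00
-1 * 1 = -1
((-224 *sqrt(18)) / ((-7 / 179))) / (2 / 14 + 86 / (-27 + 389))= 10886064 *sqrt(2) / 241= 63880.58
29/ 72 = 0.40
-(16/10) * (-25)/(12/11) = 110/3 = 36.67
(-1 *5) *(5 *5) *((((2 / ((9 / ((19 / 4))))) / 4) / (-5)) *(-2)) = -475 / 36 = -13.19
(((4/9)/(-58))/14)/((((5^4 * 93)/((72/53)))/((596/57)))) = -4768/35645911875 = -0.00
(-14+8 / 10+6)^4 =1679616 / 625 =2687.39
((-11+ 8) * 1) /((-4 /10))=15 /2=7.50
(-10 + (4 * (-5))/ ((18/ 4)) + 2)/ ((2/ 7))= -43.56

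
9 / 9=1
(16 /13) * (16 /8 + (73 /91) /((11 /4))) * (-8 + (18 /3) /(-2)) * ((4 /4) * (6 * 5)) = -1101120 /1183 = -930.79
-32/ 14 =-16/ 7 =-2.29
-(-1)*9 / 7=9 / 7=1.29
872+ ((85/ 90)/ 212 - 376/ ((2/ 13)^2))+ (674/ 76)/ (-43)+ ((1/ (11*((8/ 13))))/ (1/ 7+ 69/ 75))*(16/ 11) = -175579532053165/ 11694387672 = -15014.00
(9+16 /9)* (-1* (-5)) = 485 /9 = 53.89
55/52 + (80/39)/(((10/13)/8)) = 3493/156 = 22.39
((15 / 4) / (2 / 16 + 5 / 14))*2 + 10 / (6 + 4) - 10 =59 / 9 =6.56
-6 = -6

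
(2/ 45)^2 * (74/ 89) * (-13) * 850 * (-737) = 96423184/ 7209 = 13375.39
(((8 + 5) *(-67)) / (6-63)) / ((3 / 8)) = 6968 / 171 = 40.75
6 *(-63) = -378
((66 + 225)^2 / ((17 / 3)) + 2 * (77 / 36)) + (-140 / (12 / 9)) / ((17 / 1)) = 4572193 / 306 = 14941.81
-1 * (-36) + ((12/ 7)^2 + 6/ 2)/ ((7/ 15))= 16713/ 343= 48.73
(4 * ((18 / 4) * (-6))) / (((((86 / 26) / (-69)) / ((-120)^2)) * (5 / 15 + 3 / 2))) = 8370086400 / 473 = 17695742.92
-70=-70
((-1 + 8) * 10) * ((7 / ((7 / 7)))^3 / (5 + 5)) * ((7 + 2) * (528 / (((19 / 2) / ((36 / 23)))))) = 821487744 / 437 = 1879834.65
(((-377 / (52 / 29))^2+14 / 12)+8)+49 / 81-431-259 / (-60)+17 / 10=283758233 / 6480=43789.85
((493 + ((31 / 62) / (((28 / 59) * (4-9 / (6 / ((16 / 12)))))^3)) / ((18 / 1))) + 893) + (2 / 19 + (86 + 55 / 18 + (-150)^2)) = 959977480787 / 40040448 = 23975.19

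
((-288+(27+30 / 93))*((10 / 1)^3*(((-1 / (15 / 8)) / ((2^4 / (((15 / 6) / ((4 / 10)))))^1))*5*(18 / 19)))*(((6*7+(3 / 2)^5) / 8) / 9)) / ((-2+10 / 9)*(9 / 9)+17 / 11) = 264506281875 / 980096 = 269877.93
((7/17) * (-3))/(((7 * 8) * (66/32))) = -2/187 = -0.01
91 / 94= 0.97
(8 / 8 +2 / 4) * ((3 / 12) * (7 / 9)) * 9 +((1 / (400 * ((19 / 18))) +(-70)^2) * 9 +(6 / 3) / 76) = 41897539 / 950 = 44102.67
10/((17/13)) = 130/17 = 7.65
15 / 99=5 / 33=0.15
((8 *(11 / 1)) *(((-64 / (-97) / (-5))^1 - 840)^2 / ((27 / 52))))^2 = 577203570102316023521021526016 / 40336153655625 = 14309831696652693.12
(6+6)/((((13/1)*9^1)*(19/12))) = 16/247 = 0.06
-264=-264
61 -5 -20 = 36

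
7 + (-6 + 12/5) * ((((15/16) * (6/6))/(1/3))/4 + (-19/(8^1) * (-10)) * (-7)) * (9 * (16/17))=171877/34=5055.21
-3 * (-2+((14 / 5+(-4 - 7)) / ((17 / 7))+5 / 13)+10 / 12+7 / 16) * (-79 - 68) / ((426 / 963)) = -3709.52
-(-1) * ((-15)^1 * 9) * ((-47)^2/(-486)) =11045/18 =613.61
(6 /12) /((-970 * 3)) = -0.00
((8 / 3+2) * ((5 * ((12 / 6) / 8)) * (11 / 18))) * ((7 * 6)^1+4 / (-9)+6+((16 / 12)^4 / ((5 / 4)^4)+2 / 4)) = 384745669 / 2187000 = 175.92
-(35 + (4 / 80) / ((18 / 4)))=-3151 / 90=-35.01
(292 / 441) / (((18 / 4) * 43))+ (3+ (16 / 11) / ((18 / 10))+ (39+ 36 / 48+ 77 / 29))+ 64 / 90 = 46.93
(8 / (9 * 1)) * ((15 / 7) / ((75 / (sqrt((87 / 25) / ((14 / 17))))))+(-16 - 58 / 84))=-14.78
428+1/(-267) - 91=89978/267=337.00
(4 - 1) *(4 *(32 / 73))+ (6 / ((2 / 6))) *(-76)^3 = -576814080 / 73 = -7901562.74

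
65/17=3.82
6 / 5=1.20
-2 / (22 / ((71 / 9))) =-71 / 99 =-0.72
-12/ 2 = -6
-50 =-50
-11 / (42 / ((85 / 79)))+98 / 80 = 62591 / 66360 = 0.94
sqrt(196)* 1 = 14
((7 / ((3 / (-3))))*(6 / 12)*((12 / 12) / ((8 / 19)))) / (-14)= 0.59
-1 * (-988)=988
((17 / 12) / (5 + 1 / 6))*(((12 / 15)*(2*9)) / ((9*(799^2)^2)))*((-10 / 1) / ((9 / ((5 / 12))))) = -10 / 20066131494261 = -0.00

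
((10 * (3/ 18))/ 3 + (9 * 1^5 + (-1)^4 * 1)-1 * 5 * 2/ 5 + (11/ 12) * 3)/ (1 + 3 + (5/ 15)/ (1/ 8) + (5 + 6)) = 407/ 636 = 0.64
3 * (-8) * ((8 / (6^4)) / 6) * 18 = -4 / 9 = -0.44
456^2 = 207936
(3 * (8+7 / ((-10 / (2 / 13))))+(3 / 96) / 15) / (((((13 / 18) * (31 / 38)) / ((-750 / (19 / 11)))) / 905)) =-330957210375 / 20956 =-15792957.17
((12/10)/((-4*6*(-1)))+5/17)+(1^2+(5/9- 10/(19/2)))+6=398087/58140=6.85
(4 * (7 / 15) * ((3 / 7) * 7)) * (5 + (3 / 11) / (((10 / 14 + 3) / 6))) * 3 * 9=588168 / 715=822.61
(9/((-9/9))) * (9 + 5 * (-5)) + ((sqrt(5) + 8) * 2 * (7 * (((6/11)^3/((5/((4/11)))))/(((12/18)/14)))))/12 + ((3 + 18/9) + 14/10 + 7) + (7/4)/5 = 21168 * sqrt(5)/73205 + 46869731/292820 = 160.71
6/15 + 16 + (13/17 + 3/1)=1714/85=20.16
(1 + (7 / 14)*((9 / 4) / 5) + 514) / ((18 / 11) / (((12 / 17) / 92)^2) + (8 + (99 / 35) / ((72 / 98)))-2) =226699 / 12234814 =0.02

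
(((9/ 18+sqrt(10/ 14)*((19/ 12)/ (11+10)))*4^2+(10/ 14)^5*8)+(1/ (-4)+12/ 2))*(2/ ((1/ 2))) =304*sqrt(35)/ 441+1024385/ 16807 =65.03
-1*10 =-10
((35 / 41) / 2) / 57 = 35 / 4674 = 0.01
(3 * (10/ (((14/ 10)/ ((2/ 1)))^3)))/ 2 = 15000/ 343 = 43.73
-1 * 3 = -3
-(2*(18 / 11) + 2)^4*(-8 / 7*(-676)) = -61199610368 / 102487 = -597145.10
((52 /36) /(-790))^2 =169 /50552100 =0.00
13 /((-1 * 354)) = -13 /354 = -0.04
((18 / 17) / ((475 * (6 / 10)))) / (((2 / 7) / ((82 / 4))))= 861 / 3230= 0.27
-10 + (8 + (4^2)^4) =65534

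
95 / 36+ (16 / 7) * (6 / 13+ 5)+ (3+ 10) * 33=1454945 / 3276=444.12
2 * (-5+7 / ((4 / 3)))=1 / 2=0.50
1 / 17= 0.06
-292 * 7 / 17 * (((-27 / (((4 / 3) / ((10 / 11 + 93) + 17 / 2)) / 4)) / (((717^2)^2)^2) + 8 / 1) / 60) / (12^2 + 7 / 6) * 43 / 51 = -1111601170144572764212862453 / 11938421654457532183207145745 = -0.09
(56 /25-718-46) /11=-19044 /275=-69.25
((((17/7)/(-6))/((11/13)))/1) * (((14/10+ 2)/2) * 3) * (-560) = 15028/11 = 1366.18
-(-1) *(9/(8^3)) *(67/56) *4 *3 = 1809/7168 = 0.25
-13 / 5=-2.60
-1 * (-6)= 6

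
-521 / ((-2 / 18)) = 4689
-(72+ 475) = -547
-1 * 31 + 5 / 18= -553 / 18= -30.72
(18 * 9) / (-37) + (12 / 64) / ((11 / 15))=-26847 / 6512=-4.12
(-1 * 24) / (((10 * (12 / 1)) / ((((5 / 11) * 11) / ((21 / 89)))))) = -89 / 21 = -4.24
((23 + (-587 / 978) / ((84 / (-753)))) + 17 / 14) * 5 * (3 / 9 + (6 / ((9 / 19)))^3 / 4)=7946177905 / 105624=75230.80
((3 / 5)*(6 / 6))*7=4.20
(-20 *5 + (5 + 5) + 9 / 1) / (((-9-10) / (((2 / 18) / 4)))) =9 / 76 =0.12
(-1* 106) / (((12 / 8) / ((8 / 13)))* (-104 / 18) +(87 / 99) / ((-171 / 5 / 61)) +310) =-2392632 / 6644051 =-0.36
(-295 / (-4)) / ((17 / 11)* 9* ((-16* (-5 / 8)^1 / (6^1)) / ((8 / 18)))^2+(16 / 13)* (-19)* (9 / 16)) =168740 / 417429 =0.40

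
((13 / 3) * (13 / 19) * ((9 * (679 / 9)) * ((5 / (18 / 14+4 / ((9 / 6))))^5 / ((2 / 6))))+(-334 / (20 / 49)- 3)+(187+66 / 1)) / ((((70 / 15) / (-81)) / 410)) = -141675182750991012057 / 1047784811038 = -135214006.98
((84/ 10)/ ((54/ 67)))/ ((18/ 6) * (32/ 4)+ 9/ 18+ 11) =938/ 3195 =0.29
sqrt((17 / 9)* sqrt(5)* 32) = 4* sqrt(34)* 5^(1 / 4) / 3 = 11.63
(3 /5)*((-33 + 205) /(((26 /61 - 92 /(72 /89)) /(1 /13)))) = -13176 /188045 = -0.07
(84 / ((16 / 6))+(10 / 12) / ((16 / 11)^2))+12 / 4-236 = -308899 / 1536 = -201.11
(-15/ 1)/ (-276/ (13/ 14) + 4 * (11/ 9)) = 1755/ 34204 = 0.05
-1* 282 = -282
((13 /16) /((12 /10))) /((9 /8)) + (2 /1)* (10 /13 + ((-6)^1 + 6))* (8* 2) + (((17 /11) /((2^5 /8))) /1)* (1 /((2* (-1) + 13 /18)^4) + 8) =11179123493 /392896764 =28.45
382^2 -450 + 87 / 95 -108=13809857 / 95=145366.92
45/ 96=15/ 32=0.47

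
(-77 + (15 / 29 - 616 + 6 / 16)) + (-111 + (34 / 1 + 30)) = -739.11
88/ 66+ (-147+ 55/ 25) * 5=-2168/ 3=-722.67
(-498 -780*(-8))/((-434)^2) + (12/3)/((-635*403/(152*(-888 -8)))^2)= 7466562625463/6417762164450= 1.16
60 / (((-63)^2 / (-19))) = -380 / 1323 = -0.29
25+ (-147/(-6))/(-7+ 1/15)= 21.47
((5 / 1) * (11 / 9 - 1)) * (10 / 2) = 50 / 9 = 5.56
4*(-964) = -3856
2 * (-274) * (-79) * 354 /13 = 15325368 /13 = 1178874.46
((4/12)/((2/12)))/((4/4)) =2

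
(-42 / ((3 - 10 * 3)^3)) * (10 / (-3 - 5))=-35 / 13122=-0.00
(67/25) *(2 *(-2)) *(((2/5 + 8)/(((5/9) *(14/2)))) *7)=-101304/625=-162.09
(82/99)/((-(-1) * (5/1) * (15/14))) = 1148/7425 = 0.15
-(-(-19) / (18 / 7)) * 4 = -266 / 9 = -29.56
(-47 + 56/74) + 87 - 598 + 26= -19656/37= -531.24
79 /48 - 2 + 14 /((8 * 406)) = -487 /1392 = -0.35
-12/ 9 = -4/ 3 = -1.33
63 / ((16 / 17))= 1071 / 16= 66.94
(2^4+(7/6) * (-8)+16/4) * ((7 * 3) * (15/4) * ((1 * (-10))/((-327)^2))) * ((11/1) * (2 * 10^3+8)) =-61846400/35643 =-1735.16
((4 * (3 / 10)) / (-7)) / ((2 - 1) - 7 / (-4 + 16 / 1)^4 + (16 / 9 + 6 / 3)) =-124416 / 3467275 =-0.04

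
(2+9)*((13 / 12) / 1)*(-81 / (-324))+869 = 41855 / 48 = 871.98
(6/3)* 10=20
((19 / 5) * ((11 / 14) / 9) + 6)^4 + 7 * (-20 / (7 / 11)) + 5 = 219326728568641 / 157529610000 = 1392.29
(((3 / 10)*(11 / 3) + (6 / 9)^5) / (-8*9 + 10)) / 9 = -2993 / 1355940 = -0.00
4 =4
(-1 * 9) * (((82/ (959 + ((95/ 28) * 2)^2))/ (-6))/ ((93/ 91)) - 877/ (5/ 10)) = 7415419250/ 469743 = 15786.12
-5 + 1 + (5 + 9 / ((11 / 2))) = 29 / 11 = 2.64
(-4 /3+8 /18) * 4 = -32 /9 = -3.56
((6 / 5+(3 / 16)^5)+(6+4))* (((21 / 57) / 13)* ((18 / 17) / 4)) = 3699452673 / 44029706240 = 0.08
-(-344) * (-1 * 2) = -688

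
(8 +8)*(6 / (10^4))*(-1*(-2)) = 12 / 625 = 0.02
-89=-89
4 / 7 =0.57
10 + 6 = 16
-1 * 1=-1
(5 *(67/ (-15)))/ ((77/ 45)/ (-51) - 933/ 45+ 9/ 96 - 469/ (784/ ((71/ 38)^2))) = 1657873728/ 1689657811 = 0.98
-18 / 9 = -2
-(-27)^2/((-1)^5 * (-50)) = -729/50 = -14.58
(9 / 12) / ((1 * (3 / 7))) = 1.75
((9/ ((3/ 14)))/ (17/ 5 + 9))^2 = 11025/ 961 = 11.47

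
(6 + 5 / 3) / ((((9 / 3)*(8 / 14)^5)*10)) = 386561 / 92160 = 4.19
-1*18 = -18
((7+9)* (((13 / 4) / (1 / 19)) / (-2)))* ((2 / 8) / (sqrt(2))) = -247* sqrt(2) / 4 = -87.33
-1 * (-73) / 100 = 73 / 100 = 0.73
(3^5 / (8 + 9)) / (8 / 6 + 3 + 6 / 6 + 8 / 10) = 3645 / 1564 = 2.33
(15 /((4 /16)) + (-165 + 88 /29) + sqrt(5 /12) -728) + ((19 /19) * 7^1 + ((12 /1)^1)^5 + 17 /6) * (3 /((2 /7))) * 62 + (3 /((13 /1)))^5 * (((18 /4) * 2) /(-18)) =sqrt(15) /6 + 1744282868068409 /10767497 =161995204.18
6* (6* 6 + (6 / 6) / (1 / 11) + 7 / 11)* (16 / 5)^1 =50304 / 55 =914.62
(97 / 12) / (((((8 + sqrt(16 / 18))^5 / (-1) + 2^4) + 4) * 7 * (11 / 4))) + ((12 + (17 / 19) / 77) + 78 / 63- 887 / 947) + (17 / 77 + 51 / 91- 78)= -64.91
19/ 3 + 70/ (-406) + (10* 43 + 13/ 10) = 380591/ 870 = 437.46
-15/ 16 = -0.94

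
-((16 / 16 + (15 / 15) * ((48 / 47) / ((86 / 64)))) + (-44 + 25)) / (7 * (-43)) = -34842 / 608321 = -0.06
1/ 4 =0.25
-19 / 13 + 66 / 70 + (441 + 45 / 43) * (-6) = -51901988 / 19565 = -2652.80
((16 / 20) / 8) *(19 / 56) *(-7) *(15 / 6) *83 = -1577 / 32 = -49.28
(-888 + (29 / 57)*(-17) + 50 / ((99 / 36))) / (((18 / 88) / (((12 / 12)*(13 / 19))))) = -28641548 / 9747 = -2938.50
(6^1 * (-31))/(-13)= 186/13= 14.31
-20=-20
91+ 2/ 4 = 183/ 2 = 91.50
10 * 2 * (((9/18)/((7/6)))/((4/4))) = 60/7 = 8.57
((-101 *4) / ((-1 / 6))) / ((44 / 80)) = 48480 / 11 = 4407.27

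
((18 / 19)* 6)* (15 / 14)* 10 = 60.90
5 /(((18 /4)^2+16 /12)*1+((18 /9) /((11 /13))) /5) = 3300 /14557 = 0.23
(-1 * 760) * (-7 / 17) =5320 / 17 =312.94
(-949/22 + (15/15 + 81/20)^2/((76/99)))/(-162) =3315911/54172800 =0.06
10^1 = 10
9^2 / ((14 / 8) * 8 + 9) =81 / 23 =3.52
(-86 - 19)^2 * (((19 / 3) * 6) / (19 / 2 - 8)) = 279300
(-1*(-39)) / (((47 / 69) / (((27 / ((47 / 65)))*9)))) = 42504345 / 2209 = 19241.44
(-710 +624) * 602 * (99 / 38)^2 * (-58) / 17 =7357551894 / 6137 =1198884.13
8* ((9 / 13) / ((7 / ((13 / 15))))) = 24 / 35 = 0.69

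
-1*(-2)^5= 32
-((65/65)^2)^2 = -1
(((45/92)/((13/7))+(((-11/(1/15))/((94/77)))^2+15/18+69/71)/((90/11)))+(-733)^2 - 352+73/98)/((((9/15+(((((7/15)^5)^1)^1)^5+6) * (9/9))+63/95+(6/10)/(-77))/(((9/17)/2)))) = 4707692800712742532519072940606653690338134765625/239319070033376982403947736559890018154605504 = 19671.20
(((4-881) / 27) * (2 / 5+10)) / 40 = -8.45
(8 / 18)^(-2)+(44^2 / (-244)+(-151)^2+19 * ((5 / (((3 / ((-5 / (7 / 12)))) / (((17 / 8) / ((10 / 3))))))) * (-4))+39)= 160751979 / 6832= 23529.27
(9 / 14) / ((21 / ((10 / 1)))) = 15 / 49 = 0.31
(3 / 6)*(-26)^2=338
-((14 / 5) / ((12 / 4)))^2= -196 / 225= -0.87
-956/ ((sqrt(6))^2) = -478/ 3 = -159.33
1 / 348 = 0.00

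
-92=-92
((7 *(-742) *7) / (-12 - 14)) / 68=18179 / 884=20.56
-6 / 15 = -2 / 5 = -0.40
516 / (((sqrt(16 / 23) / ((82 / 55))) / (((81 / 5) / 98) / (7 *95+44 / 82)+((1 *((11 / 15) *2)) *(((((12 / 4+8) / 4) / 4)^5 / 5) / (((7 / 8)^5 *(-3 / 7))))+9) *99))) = 120685425320390187 *sqrt(23) / 720676957000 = 803115.68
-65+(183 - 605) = -487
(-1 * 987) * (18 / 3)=-5922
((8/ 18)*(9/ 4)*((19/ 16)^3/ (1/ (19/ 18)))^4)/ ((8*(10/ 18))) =2.20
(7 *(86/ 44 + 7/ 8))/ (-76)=-1743/ 6688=-0.26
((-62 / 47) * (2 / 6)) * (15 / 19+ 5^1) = -6820 / 2679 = -2.55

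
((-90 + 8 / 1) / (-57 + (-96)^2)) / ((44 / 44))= -82 / 9159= -0.01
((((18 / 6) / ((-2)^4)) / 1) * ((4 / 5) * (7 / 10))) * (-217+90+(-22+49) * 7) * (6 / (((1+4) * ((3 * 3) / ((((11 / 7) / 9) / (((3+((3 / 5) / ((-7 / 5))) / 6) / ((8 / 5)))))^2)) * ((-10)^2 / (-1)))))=-840224 / 10637578125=-0.00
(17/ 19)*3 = 2.68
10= 10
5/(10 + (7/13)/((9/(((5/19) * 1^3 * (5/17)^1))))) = 37791/75617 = 0.50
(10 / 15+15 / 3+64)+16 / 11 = 2347 / 33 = 71.12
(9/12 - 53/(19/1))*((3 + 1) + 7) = -1705/76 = -22.43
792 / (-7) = -792 / 7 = -113.14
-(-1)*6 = 6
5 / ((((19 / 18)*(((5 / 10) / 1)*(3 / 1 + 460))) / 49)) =8820 / 8797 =1.00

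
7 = 7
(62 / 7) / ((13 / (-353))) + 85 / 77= -239641 / 1001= -239.40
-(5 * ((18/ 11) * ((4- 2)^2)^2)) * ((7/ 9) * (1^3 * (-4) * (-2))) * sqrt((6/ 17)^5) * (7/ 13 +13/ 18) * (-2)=151.99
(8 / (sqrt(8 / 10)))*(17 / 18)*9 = 34*sqrt(5) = 76.03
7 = 7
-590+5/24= -14155/24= -589.79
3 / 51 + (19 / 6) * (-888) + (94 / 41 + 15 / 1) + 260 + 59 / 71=-125391027 / 49487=-2533.82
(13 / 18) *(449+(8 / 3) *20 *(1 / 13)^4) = 38471827 / 118638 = 324.28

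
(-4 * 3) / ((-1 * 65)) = 12 / 65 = 0.18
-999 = -999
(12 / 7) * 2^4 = 192 / 7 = 27.43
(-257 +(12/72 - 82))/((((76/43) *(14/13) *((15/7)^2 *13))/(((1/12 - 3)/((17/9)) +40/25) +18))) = -197718773/3672000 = -53.84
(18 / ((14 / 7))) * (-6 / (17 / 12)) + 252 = 3636 / 17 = 213.88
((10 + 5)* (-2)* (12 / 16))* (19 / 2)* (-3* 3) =7695 / 4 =1923.75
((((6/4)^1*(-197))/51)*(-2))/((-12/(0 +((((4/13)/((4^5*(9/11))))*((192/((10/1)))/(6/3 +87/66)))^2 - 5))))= 3193528261723/661401374400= 4.83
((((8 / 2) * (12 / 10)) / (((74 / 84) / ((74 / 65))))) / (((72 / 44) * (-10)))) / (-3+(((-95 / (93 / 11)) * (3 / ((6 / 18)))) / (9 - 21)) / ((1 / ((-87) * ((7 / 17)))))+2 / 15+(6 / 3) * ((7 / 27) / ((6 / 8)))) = 105180768 / 84370381225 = 0.00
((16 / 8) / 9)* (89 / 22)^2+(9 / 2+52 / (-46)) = 175489 / 25047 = 7.01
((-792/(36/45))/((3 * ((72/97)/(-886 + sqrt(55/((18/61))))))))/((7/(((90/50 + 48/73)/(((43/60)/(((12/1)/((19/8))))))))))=407035062720/417487 - 76567920 * sqrt(6710)/417487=959941.35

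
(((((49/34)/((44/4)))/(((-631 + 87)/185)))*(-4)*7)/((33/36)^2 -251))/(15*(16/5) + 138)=-0.00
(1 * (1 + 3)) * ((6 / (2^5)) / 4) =3 / 16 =0.19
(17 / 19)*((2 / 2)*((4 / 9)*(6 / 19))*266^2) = 26656 / 3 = 8885.33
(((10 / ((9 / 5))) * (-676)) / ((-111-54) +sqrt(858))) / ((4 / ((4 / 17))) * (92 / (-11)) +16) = -464750 / 2495277-8450 * sqrt(858) / 7485831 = -0.22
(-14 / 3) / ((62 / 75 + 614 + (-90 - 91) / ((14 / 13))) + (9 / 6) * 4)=-4900 / 475393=-0.01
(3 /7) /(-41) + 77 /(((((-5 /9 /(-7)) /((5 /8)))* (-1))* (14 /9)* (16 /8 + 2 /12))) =-5370369 /29848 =-179.92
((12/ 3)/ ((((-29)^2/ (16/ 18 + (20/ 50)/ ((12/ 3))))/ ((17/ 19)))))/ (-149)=-0.00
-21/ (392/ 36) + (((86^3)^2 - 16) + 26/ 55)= 311516771041279/ 770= 404567235118.54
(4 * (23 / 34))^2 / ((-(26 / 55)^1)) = -58190 / 3757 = -15.49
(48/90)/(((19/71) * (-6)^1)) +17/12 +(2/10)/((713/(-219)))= 2494721/2438460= 1.02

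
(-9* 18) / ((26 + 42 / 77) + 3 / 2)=-3564 / 617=-5.78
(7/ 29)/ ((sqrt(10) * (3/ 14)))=49 * sqrt(10)/ 435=0.36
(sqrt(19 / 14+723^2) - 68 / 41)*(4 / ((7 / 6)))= -1632 / 287+60*sqrt(4098206) / 49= 2473.17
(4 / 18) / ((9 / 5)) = 10 / 81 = 0.12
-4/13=-0.31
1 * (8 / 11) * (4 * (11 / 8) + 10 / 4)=64 / 11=5.82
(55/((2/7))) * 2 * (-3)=-1155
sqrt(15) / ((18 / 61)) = 61 * sqrt(15) / 18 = 13.13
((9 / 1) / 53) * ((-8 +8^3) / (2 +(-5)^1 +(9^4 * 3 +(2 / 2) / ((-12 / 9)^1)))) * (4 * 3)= 72576 / 1390667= 0.05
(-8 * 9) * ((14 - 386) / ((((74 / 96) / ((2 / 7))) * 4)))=642816 / 259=2481.92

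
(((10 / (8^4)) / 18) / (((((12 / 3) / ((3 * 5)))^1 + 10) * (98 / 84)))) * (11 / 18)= 25 / 3612672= 0.00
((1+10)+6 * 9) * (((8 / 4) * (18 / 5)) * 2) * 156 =146016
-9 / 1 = -9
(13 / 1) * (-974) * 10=-126620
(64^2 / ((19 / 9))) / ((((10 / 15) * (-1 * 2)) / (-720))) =19906560 / 19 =1047713.68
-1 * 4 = -4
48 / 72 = 2 / 3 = 0.67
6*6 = 36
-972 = -972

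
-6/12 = -1/2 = -0.50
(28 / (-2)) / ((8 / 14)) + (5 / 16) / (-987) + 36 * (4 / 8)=-102653 / 15792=-6.50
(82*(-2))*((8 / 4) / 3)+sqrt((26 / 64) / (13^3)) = -328 / 3+sqrt(2) / 104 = -109.32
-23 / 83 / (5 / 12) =-0.67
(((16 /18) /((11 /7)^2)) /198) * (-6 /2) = -196 /35937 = -0.01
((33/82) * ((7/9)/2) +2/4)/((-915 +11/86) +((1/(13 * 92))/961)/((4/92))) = -173515277/241802434473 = -0.00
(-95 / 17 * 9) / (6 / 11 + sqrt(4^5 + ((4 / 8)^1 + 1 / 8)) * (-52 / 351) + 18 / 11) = 16454988 / 2658409 + 558657 * sqrt(16394) / 5316818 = 19.64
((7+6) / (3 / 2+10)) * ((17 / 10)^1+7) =1131 / 115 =9.83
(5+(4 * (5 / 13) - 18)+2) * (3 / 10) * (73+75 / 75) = -13653 / 65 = -210.05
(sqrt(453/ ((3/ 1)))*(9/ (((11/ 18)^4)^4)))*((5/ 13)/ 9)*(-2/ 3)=-404798436988647505920*sqrt(151)/ 597346488226438093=-8327.24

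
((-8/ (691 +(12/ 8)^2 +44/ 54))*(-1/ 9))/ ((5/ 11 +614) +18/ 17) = 5984/ 2875951953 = 0.00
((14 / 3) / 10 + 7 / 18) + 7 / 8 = 623 / 360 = 1.73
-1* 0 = 0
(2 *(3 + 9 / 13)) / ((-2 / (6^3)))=-10368 / 13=-797.54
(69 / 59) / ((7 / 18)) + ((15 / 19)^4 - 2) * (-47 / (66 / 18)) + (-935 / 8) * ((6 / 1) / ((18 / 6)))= -497523701453 / 2368193212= -210.09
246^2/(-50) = -30258/25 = -1210.32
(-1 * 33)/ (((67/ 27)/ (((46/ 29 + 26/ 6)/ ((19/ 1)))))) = -152955/ 36917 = -4.14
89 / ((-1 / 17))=-1513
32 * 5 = 160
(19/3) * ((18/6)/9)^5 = 19/729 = 0.03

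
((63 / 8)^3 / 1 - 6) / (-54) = -82325 / 9216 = -8.93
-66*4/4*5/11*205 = -6150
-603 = -603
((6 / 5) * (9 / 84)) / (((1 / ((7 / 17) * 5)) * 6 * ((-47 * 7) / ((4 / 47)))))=-3 / 262871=-0.00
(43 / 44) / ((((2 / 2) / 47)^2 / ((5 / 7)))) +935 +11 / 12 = 572398 / 231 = 2477.91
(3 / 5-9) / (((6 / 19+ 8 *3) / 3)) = -57 / 55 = -1.04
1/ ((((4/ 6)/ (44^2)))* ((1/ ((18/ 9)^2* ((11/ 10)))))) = 63888/ 5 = 12777.60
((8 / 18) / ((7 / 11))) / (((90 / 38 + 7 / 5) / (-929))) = -1941610 / 11277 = -172.17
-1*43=-43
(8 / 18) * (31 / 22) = 0.63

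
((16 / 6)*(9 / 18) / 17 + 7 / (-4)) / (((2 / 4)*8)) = -341 / 816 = -0.42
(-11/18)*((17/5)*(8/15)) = -748/675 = -1.11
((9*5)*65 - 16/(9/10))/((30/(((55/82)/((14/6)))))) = 287815/10332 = 27.86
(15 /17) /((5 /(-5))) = -15 /17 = -0.88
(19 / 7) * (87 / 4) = 1653 / 28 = 59.04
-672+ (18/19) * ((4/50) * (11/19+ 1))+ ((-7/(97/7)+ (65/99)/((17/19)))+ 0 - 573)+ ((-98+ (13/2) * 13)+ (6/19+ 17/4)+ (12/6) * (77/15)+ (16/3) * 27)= -1295737028159/1178672220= -1099.32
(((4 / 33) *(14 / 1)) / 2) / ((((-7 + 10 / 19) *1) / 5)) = -2660 / 4059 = -0.66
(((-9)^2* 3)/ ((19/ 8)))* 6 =11664/ 19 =613.89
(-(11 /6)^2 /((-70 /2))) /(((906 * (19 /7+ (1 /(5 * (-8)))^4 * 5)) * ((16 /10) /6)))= 1936000 /13220361513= 0.00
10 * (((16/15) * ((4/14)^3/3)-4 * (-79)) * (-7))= -9755176/441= -22120.58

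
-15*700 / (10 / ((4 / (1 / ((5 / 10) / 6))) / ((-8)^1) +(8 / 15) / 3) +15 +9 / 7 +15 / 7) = -171500 / 1501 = -114.26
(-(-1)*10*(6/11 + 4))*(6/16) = 375/22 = 17.05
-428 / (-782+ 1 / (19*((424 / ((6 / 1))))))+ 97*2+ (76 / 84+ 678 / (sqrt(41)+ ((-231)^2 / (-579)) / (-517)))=27893950899*sqrt(41) / 1685494996+ 21462373440116751679 / 111491706678143988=298.47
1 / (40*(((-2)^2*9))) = 1 / 1440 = 0.00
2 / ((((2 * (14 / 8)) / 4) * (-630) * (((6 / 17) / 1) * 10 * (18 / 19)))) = -0.00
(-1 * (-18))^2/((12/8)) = 216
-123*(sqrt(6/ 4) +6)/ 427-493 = -211249/ 427-123*sqrt(6)/ 854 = -495.08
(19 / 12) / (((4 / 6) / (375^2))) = 2671875 / 8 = 333984.38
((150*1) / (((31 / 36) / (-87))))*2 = -30309.68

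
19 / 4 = 4.75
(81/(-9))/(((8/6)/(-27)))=729/4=182.25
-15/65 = -3/13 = -0.23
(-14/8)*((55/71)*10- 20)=3045/142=21.44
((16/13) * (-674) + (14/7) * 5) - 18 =-10888/13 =-837.54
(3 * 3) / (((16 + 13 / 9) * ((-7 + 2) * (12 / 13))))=-351 / 3140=-0.11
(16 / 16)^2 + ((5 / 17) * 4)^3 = 12913 / 4913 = 2.63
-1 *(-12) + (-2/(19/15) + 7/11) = 11.06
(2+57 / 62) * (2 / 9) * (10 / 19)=1810 / 5301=0.34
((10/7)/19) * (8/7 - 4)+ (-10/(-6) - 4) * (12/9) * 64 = -1670152/8379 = -199.33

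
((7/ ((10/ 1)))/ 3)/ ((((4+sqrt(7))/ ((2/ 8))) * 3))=7/ 810 - 7 * sqrt(7)/ 3240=0.00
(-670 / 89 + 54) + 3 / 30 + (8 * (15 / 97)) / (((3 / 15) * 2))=4287553 / 86330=49.66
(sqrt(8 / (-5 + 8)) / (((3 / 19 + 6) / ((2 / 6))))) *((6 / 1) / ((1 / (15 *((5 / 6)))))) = 950 *sqrt(6) / 351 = 6.63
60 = 60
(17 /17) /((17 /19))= 19 /17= 1.12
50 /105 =10 /21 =0.48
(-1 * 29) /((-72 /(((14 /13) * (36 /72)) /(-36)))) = -203 /33696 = -0.01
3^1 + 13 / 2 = 19 / 2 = 9.50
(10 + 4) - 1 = 13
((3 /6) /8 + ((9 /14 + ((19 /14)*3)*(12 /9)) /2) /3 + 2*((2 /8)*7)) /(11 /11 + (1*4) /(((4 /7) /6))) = 1537 /14448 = 0.11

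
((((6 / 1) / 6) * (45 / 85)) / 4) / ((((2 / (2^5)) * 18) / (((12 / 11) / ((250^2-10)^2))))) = 2 / 60852918225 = 0.00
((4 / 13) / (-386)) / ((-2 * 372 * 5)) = 1 / 4666740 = 0.00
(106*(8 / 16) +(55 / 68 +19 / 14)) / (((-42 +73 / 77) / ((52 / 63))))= -1.11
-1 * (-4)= 4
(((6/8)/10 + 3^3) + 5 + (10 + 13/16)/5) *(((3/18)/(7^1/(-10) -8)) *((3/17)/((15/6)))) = -913/19720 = -0.05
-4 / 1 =-4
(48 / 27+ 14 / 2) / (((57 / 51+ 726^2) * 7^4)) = 1343 / 193623360399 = 0.00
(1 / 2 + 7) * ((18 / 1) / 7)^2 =2430 / 49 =49.59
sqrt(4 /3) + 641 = 2 * sqrt(3) /3 + 641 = 642.15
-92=-92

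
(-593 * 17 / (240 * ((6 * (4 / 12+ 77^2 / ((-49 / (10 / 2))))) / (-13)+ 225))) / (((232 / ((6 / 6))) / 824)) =-13498459 / 45608880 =-0.30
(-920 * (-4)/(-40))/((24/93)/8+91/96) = -93.86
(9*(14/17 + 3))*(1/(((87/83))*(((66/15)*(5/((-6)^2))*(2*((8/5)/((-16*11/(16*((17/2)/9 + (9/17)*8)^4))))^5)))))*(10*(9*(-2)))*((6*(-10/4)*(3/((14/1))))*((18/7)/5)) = -115683958878856047499812346571647539930691573696907092608/182133309301716942615520390629271305942976557264469019775390625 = -0.00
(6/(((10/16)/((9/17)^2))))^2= 7.24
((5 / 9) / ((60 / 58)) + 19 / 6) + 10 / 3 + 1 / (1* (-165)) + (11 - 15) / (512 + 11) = 7.02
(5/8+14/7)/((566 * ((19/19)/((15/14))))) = 45/9056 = 0.00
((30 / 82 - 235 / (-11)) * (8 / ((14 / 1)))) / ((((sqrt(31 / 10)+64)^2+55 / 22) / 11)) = 35889000 / 1074477529 - 112000 * sqrt(310) / 1074477529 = 0.03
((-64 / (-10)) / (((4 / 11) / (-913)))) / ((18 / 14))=-562408 / 45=-12497.96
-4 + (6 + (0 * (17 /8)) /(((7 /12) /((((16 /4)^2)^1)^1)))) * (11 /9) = 10 /3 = 3.33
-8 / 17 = -0.47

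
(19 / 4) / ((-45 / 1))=-19 / 180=-0.11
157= 157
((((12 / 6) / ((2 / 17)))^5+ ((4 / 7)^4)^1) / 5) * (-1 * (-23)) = 78408768999 / 12005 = 6531342.69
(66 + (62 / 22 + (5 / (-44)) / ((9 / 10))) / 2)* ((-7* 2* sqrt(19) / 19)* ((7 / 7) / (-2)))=186683* sqrt(19) / 7524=108.15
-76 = -76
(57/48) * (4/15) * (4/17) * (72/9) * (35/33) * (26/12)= 6916/5049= 1.37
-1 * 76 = -76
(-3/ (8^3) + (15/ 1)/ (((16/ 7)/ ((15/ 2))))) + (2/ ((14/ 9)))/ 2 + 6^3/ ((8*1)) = 275451/ 3584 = 76.86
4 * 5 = 20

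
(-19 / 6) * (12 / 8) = -19 / 4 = -4.75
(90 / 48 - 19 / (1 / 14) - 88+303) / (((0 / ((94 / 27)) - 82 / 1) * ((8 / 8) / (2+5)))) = 2751 / 656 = 4.19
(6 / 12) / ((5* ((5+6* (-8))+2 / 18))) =-9 / 3860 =-0.00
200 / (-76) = -50 / 19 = -2.63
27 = 27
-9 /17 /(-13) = 9 /221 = 0.04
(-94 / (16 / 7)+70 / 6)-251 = -6731 / 24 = -280.46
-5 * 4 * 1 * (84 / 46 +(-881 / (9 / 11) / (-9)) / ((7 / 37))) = -12684.39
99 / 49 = 2.02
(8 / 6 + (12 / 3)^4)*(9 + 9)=4632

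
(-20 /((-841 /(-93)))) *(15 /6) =-4650 /841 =-5.53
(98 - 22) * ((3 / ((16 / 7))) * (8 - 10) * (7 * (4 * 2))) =-11172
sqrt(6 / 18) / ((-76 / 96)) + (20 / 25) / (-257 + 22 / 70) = -8*sqrt(3) / 19- 7 / 2246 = -0.73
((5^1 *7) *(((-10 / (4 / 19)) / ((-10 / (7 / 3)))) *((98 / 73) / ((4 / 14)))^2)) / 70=15647317 / 127896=122.34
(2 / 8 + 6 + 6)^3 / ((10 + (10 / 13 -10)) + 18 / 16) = 1529437 / 1576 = 970.45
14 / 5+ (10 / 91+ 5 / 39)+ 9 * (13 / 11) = 15794 / 1155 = 13.67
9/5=1.80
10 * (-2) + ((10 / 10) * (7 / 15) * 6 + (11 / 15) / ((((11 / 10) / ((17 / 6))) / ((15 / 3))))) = -349 / 45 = -7.76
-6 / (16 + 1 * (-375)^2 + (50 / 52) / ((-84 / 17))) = -13104 / 307159519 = -0.00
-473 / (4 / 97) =-45881 / 4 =-11470.25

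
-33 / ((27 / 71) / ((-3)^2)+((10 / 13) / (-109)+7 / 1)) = -1106677 / 235930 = -4.69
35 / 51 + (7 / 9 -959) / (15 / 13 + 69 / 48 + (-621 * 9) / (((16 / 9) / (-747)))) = 0.69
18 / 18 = 1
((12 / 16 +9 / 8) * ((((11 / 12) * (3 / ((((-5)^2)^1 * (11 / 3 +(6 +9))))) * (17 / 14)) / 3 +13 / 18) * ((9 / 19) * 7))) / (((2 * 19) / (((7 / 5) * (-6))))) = -1.00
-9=-9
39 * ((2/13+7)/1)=279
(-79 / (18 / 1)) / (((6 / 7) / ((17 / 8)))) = -9401 / 864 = -10.88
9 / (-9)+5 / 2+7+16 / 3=83 / 6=13.83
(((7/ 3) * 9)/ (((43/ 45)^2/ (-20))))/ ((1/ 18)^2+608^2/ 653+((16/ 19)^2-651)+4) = 64959056946000/ 11324124807487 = 5.74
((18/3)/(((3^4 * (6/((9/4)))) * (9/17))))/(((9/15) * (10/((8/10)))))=17/2430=0.01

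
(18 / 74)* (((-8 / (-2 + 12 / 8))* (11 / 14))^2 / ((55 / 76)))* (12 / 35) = 5778432 / 317275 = 18.21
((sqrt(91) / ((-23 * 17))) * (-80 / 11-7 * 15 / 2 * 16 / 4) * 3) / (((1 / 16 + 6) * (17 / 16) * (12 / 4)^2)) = 611840 * sqrt(91) / 21277047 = 0.27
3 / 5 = 0.60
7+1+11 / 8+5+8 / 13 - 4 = 1143 / 104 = 10.99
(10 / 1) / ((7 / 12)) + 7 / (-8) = 911 / 56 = 16.27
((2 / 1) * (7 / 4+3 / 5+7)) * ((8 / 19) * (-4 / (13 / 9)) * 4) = -107712 / 1235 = -87.22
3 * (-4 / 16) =-3 / 4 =-0.75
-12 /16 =-3 /4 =-0.75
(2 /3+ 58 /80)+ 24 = 3047 /120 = 25.39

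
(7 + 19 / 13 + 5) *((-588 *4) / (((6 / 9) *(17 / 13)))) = -617400 / 17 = -36317.65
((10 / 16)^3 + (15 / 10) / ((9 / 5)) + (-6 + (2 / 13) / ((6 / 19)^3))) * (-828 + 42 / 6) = 5488385 / 179712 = 30.54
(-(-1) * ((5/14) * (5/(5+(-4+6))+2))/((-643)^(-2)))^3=60594980969048210786375/941192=64381104991381366.17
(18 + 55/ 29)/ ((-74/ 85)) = -49045/ 2146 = -22.85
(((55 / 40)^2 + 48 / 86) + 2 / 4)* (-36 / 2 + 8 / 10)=-1623 / 32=-50.72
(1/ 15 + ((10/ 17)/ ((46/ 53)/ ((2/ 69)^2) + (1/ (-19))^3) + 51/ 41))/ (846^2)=5147891423371/ 2810098393225833690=0.00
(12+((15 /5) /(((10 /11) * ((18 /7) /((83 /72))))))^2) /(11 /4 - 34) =-264793681 /583200000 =-0.45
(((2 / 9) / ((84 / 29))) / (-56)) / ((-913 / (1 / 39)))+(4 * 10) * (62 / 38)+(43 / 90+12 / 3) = 4993747585579 / 71604252720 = 69.74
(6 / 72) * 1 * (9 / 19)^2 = 27 / 1444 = 0.02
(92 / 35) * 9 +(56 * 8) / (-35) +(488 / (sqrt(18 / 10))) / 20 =76 / 7 +122 * sqrt(5) / 15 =29.04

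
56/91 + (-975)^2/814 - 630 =5697977/10582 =538.46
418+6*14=502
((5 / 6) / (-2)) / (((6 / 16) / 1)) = -10 / 9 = -1.11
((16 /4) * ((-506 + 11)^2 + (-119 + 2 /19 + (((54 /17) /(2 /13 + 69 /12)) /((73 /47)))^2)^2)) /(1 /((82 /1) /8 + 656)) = 5252509247341281901758392315557410 /7605851289983303994002521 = 690587949.60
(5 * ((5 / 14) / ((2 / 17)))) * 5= 2125 / 28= 75.89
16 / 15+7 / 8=233 / 120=1.94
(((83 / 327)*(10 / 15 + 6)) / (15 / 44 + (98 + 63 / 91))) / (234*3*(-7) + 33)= -949520 / 271240620867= -0.00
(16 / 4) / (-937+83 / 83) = -1 / 234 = -0.00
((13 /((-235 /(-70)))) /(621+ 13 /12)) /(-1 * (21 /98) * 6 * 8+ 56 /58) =-110838 /165954415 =-0.00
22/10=11/5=2.20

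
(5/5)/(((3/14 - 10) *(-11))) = 14/1507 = 0.01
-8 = -8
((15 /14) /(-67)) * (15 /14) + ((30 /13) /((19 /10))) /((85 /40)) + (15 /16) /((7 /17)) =2.83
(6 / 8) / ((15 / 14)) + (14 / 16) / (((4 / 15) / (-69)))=-36113 / 160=-225.71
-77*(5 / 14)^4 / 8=-6875 / 43904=-0.16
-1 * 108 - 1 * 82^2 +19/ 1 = -6813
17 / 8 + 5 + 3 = 81 / 8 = 10.12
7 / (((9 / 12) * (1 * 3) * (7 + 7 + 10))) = 7 / 54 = 0.13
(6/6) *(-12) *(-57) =684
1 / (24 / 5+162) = 5 / 834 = 0.01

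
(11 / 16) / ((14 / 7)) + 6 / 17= 379 / 544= 0.70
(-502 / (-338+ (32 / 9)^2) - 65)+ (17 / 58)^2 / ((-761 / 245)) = -2141541782181 / 33733172708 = -63.48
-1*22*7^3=-7546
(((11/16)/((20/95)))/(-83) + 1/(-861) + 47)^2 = 46128490915846249/20918109671424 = 2205.19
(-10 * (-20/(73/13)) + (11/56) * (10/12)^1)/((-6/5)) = -4388075/147168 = -29.82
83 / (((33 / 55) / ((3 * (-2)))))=-830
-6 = -6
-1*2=-2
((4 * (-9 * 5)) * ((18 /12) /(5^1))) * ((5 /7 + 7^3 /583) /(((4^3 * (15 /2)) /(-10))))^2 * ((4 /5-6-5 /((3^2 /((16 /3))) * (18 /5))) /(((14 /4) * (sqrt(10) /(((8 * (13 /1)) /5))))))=18669952366 * sqrt(10) /131154667875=0.45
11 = 11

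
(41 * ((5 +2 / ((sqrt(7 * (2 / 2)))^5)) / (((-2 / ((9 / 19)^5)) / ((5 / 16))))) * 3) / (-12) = 0.19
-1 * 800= -800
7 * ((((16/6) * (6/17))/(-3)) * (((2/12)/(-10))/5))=0.01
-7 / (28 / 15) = -15 / 4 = -3.75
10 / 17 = 0.59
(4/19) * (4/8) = 2/19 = 0.11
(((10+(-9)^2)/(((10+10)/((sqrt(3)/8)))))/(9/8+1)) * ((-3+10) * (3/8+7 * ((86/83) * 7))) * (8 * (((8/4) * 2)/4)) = 21633157 * sqrt(3)/28220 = 1327.77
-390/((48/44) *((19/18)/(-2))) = 12870/19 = 677.37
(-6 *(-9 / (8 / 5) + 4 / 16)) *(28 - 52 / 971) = 875136 / 971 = 901.27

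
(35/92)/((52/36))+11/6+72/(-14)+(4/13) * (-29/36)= -248197/75348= -3.29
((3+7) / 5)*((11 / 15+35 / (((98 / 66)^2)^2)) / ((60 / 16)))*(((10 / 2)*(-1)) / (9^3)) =-784024384 / 27016328115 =-0.03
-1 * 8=-8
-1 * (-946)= 946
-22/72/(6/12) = -11/18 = -0.61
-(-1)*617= 617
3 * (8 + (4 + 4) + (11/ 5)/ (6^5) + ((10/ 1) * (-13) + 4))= -4276789/ 12960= -330.00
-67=-67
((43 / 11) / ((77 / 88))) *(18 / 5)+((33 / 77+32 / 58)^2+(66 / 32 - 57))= -1374163361 / 36263920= -37.89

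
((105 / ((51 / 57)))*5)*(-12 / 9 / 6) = -6650 / 51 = -130.39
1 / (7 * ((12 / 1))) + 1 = 85 / 84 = 1.01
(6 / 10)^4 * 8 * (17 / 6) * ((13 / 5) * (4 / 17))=5616 / 3125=1.80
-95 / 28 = -3.39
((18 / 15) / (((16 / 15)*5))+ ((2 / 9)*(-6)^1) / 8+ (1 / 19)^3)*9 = 144399 / 274360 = 0.53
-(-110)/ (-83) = -110/ 83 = -1.33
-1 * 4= -4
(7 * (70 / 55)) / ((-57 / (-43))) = 4214 / 627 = 6.72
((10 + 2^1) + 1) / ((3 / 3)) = 13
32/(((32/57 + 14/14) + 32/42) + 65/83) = 88312/8573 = 10.30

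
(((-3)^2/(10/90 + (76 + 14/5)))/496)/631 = 405/1111377776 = 0.00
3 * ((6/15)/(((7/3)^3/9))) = 1458/1715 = 0.85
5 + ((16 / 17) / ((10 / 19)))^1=577 / 85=6.79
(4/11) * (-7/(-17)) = 28/187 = 0.15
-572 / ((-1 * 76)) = 143 / 19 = 7.53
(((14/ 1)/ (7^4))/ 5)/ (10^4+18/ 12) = 4/ 34305145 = 0.00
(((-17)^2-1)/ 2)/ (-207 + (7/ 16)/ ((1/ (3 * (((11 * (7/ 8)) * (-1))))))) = -6144/ 9371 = -0.66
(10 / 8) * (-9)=-11.25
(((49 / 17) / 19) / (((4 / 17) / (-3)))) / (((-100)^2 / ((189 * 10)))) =-27783 / 76000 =-0.37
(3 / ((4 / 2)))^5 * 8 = 243 / 4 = 60.75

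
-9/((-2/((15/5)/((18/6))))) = 9/2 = 4.50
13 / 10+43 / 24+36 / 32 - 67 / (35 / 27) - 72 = -50177 / 420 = -119.47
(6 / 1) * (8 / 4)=12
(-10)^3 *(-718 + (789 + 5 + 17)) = -93000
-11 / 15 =-0.73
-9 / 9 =-1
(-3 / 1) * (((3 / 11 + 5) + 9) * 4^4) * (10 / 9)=-401920 / 33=-12179.39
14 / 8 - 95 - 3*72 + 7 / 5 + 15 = -5857 / 20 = -292.85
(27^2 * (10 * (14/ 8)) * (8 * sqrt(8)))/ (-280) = -729 * sqrt(2) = -1030.96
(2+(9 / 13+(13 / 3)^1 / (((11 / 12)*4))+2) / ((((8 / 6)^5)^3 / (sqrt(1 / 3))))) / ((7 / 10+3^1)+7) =6624412065*sqrt(3) / 4107330912256+20 / 107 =0.19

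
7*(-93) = -651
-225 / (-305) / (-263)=-45 / 16043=-0.00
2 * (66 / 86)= 66 / 43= 1.53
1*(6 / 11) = 6 / 11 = 0.55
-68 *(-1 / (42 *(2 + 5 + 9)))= 17 / 168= 0.10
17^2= 289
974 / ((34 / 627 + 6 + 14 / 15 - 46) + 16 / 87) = -44275605 / 1765048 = -25.08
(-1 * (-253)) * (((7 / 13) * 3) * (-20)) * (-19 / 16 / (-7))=-72105 / 52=-1386.63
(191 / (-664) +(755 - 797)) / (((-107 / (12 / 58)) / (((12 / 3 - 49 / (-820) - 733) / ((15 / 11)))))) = -184620576239 / 4223803600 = -43.71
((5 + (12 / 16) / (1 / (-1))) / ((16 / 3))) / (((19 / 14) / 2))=357 / 304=1.17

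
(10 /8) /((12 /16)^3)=80 /27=2.96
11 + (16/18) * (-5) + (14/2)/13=830/117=7.09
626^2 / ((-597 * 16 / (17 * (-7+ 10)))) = -1665473 / 796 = -2092.30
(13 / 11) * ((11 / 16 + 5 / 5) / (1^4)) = 351 / 176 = 1.99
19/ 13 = 1.46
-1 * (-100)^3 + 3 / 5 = 5000003 / 5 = 1000000.60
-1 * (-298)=298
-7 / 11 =-0.64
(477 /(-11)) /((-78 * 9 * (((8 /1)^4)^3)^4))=53 /19134039380339274655437646277932294172131196928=0.00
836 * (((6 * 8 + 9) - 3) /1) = 45144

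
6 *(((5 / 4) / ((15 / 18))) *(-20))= -180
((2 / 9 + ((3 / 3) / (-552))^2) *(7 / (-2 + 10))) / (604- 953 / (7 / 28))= -157997 / 2606641152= -0.00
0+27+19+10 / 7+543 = 590.43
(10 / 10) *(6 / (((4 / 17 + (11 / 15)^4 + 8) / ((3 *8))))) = 123930000 / 7336397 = 16.89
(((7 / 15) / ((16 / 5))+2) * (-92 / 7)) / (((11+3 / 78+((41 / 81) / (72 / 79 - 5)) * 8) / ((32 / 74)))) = -2148645096 / 1770282871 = -1.21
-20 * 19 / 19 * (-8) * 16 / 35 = 512 / 7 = 73.14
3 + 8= 11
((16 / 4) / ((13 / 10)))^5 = 102400000 / 371293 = 275.79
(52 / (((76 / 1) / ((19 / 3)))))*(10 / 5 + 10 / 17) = 572 / 51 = 11.22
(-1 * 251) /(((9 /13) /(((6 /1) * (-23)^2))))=-3452254 /3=-1150751.33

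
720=720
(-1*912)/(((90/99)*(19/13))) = -3432/5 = -686.40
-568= -568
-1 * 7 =-7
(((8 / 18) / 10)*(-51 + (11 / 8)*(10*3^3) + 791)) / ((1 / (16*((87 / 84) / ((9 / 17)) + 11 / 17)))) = 2057.27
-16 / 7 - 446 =-3138 / 7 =-448.29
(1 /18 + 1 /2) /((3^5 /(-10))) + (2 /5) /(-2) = -0.22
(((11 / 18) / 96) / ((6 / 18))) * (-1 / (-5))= 0.00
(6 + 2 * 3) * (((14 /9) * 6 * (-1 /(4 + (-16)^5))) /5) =4 /187245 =0.00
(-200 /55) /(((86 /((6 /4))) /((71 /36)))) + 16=45053 /2838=15.87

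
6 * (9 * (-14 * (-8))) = 6048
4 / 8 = 1 / 2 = 0.50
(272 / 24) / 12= 17 / 18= 0.94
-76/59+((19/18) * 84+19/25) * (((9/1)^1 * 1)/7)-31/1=853764/10325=82.69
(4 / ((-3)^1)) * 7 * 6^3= -2016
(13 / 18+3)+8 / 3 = 115 / 18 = 6.39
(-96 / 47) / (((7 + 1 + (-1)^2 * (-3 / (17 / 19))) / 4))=-6528 / 3713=-1.76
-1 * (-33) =33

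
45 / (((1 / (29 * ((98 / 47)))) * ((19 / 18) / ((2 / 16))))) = 575505 / 1786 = 322.23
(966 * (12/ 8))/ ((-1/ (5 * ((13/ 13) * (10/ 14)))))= -5175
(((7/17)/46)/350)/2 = 1/78200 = 0.00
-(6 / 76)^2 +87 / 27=41795 / 12996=3.22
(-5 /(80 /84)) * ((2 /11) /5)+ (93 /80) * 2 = 939 /440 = 2.13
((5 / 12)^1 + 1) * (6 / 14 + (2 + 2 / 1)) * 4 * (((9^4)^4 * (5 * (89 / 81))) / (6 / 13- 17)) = -4649624184898488393 / 301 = -15447256428234180.71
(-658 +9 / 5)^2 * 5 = 10764961 / 5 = 2152992.20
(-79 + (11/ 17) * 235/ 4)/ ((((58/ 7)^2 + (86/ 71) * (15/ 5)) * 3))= -3231991/ 17101048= -0.19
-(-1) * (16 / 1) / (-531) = -0.03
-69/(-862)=69/862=0.08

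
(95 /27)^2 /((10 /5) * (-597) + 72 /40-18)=-45125 /4411179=-0.01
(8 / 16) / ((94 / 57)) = 57 / 188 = 0.30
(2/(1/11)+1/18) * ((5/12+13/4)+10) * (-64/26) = -260432/351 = -741.97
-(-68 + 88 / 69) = 4604 / 69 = 66.72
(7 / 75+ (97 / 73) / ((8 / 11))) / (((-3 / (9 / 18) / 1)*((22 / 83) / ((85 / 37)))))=-118683443 / 42783840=-2.77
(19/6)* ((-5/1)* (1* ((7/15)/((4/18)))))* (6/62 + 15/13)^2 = -8446032/162409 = -52.00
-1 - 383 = -384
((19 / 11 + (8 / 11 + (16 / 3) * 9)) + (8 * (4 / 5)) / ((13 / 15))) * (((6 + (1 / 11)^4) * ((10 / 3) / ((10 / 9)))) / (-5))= -2179747611 / 10468315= -208.22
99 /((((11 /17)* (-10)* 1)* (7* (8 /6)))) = -459 /280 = -1.64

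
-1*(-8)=8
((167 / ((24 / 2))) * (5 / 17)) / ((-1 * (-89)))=0.05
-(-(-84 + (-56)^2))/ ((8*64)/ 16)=763/ 8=95.38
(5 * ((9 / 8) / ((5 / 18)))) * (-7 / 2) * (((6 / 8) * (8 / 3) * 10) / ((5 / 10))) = -2835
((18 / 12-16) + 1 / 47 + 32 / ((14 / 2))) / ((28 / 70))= -32595 / 1316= -24.77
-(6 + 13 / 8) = -7.62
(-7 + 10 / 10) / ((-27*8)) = 1 / 36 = 0.03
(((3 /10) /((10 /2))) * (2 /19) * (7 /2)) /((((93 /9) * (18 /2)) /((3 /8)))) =21 /235600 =0.00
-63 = -63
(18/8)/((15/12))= 9/5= 1.80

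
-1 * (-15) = 15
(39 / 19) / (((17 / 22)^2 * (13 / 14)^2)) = 284592 / 71383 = 3.99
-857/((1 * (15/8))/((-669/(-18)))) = -764444/45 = -16987.64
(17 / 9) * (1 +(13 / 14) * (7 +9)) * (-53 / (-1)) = 33337 / 21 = 1587.48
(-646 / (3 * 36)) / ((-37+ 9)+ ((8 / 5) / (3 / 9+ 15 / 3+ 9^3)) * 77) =0.21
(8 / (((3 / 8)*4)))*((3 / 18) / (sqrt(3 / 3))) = 8 / 9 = 0.89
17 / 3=5.67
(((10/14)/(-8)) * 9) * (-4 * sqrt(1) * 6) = 135/7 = 19.29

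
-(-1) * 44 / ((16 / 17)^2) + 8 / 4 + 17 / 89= 295411 / 5696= 51.86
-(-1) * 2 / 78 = 1 / 39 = 0.03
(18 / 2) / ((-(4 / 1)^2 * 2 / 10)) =-45 / 16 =-2.81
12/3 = 4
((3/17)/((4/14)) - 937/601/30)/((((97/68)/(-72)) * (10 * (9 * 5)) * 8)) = -173386/21861375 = -0.01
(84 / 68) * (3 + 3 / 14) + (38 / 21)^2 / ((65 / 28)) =749209 / 139230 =5.38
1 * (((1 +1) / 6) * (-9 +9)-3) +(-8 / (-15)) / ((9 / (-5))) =-89 / 27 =-3.30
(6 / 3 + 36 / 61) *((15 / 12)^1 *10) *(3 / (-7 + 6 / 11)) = -65175 / 4331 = -15.05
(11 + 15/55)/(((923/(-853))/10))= -1057720/10153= -104.18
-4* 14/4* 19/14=-19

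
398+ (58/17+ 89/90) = 615673/1530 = 402.40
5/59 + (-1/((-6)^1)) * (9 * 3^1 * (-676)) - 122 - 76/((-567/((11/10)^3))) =-26459122199/8363250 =-3163.74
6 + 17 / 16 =113 / 16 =7.06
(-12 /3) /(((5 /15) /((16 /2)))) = -96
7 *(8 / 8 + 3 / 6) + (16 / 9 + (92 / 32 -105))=-6469 / 72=-89.85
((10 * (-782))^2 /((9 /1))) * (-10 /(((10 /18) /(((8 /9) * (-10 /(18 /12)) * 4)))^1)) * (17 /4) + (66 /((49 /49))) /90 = 1663345280099 /135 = 12321076148.88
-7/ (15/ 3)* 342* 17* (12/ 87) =-162792/ 145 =-1122.70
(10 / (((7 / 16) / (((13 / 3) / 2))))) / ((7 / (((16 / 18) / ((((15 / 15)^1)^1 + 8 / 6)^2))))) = 8320 / 7203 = 1.16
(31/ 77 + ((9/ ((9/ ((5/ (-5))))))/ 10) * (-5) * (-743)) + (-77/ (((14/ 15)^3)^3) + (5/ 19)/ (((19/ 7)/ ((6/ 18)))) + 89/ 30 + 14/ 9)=-268892524219854083/ 527432250723840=-509.81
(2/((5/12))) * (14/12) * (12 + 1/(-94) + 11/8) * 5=35175/94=374.20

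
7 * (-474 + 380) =-658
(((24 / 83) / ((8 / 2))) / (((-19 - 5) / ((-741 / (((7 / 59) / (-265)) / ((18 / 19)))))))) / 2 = -5487885 / 2324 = -2361.40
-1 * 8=-8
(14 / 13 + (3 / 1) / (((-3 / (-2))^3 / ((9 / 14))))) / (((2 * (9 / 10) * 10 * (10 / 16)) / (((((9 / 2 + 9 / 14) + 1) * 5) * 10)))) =86000 / 1911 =45.00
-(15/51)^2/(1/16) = -400/289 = -1.38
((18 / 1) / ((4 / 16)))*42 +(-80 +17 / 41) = 120721 / 41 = 2944.41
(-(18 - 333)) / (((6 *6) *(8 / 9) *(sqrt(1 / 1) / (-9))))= -2835 / 32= -88.59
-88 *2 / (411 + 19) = -88 / 215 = -0.41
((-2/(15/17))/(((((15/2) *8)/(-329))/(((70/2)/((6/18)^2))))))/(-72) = -39151/720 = -54.38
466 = 466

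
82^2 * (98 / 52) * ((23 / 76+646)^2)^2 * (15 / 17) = 7192056966802210800822735 / 3686520448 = 1950906571182596.84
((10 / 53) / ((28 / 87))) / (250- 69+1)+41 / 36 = 347029 / 303849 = 1.14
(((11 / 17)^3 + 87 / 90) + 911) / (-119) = -134454697 / 17539410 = -7.67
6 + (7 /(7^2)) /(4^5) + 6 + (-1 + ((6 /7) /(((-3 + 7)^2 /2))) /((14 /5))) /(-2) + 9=1077831 /50176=21.48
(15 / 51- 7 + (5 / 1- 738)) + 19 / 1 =-720.71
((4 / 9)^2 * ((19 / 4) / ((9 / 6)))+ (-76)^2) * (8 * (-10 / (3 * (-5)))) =30808.67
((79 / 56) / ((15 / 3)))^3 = 493039 / 21952000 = 0.02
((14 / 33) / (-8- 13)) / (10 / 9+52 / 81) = -9 / 781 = -0.01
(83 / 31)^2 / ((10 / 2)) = 6889 / 4805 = 1.43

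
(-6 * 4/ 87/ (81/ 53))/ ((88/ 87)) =-53/ 297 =-0.18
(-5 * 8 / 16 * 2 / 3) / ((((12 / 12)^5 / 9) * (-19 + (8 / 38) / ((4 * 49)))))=0.79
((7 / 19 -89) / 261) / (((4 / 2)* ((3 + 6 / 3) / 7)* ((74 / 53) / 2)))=-0.34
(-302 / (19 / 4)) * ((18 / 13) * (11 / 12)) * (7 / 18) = -23254 / 741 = -31.38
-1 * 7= -7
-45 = -45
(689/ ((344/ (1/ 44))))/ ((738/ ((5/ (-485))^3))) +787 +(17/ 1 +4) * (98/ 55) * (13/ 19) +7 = 793796633690919761/ 968514860998080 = 819.60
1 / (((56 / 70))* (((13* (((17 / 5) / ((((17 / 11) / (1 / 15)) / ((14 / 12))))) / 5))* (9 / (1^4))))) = 625 / 2002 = 0.31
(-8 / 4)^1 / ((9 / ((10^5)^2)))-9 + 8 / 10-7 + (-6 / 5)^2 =-500000003096 / 225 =-2222222235.98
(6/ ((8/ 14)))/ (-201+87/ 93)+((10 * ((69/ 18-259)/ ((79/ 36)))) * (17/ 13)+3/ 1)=-2761826619/ 1819844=-1517.62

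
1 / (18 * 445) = 1 / 8010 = 0.00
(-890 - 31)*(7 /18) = -2149 /6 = -358.17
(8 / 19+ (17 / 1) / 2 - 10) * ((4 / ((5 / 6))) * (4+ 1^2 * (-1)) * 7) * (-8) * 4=330624 / 95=3480.25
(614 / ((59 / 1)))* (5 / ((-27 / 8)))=-24560 / 1593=-15.42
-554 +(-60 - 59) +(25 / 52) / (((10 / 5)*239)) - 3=-16802631 / 24856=-676.00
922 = 922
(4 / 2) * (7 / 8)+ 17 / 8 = 3.88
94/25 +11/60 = 3.94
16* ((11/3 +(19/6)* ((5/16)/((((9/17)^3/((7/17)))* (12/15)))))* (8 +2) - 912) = -117714031/8748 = -13456.11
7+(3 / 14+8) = 213 / 14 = 15.21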